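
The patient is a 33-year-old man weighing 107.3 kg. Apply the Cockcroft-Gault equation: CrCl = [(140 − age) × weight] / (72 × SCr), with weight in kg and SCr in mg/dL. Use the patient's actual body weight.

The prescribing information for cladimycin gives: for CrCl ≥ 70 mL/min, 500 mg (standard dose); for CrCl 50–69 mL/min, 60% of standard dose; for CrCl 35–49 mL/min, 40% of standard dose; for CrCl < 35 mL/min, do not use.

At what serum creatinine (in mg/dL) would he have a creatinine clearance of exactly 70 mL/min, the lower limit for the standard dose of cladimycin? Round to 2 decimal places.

2.28 mg/dL

Standard dose requires CrCl ≥ 70 mL/min.
Set (140 − 33) × 107.3 / (72 × SCr) = 70
SCr = (140 − 33) × 107.3 / (72 × 70) = 2.278 mg/dL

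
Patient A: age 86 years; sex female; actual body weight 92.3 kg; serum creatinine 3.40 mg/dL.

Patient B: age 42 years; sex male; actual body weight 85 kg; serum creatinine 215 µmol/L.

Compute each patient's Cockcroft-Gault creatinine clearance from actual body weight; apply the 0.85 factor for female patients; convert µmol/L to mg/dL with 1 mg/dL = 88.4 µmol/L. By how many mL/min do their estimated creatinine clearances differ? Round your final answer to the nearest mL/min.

30 mL/min

Patient A: CrCl = (140 − 86) × 92.3 / (72 × 3.4) × 0.85 = 4984.2 / 244.80 × 0.85 ≈ 17.3 mL/min
Patient B: SCr = 215 / 88.4 = 2.432 mg/dL
Patient B: CrCl = (140 − 42) × 85 / (72 × 2.432) = 8330.0 / 175.10 ≈ 47.6 mL/min
|17.3 − 47.6| = 30.3 mL/min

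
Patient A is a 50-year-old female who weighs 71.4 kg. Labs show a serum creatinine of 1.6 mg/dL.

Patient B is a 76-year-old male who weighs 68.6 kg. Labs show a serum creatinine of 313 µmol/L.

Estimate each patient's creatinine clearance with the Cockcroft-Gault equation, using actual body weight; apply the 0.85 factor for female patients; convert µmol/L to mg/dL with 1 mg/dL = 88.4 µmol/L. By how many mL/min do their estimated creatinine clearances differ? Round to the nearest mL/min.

30 mL/min

Patient A: CrCl = (140 − 50) × 71.4 / (72 × 1.6) × 0.85 = 6426.0 / 115.20 × 0.85 ≈ 47.4 mL/min
Patient B: SCr = 313 / 88.4 = 3.541 mg/dL
Patient B: CrCl = (140 − 76) × 68.6 / (72 × 3.541) = 4390.4 / 254.95 ≈ 17.2 mL/min
|47.4 − 17.2| = 30.2 mL/min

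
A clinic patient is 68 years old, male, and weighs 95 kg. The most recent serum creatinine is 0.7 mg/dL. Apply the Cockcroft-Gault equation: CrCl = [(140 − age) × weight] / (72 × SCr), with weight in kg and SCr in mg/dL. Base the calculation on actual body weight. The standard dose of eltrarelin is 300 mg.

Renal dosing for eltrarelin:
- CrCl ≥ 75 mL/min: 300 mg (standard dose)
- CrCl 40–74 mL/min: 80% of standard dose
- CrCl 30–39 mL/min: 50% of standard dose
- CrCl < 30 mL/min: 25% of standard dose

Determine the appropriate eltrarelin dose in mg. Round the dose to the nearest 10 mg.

300 mg

CrCl = (140 − 68) × 95 / (72 × 0.7) = 6840.0 / 50.40 ≈ 135.7 mL/min
CrCl ≈ 136 mL/min → bracket ≥ 75 mL/min.
100% of 300 mg = 300 mg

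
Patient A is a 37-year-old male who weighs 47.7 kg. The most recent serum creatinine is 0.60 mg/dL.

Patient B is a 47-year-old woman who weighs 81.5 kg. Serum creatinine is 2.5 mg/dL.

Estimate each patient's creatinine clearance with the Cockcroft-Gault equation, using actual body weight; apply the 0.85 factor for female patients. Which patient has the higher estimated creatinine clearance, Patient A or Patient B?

Patient A: CrCl = (140 − 37) × 47.7 / (72 × 0.6) = 4913.1 / 43.20 ≈ 113.7 mL/min
Patient B: CrCl = (140 − 47) × 81.5 / (72 × 2.5) × 0.85 = 7579.5 / 180.00 × 0.85 ≈ 35.8 mL/min
113.7 vs 35.8 mL/min → Patient A is higher.

Patient A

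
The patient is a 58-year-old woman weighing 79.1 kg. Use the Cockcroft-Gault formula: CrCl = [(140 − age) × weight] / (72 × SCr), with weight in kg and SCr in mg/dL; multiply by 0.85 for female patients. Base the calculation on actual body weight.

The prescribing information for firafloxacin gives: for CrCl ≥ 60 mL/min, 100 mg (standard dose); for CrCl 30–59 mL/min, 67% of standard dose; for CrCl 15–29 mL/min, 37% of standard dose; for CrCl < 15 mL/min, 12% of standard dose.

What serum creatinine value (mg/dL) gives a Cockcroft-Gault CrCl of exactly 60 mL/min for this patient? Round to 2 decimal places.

Standard dose requires CrCl ≥ 60 mL/min.
Set (140 − 58) × 79.1 × 0.85 / (72 × SCr) = 60
SCr = (140 − 58) × 79.1 × 0.85 / (72 × 60) = 1.276 mg/dL

1.28 mg/dL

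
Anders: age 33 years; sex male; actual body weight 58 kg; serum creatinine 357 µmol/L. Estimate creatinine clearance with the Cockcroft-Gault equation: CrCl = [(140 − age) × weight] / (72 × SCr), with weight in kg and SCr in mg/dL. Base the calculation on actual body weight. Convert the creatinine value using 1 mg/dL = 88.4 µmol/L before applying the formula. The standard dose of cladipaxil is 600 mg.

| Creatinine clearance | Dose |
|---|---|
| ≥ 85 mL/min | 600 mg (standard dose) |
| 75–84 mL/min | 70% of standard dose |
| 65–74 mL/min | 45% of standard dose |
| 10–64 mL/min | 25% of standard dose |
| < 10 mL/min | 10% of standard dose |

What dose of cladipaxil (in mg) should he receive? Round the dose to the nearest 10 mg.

150 mg

SCr = 357 / 88.4 = 4.038 mg/dL
CrCl = (140 − 33) × 58 / (72 × 4.038) = 6206.0 / 290.74 ≈ 21.3 mL/min
CrCl ≈ 21 mL/min → bracket 10–64 mL/min.
25% of 600 mg = 150 mg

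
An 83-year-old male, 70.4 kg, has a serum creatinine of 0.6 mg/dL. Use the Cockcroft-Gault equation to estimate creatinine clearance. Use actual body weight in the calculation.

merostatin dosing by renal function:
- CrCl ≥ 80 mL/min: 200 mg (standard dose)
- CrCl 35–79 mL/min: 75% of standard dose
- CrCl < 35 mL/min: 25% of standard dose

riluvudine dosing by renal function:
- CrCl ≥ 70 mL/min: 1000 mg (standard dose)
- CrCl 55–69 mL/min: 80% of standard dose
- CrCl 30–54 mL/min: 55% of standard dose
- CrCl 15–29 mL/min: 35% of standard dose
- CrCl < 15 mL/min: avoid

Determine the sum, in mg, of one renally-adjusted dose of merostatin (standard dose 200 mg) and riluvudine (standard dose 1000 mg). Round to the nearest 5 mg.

1200 mg

CrCl = (140 − 83) × 70.4 / (72 × 0.6) = 4012.8 / 43.20 ≈ 92.9 mL/min
CrCl ≈ 93 mL/min.
merostatin: ≥ 80 mL/min → 100% of 200 mg = 200 mg.
riluvudine: ≥ 70 mL/min → 100% of 1000 mg = 1000 mg.
Total = 200 + 1000 = 1200 mg.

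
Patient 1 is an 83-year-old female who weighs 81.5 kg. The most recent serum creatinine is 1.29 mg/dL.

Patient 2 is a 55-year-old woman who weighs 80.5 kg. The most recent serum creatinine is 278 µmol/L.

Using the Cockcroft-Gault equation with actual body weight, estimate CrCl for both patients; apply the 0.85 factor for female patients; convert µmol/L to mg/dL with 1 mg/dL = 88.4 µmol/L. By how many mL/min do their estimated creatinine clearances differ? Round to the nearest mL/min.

Patient 1: CrCl = (140 − 83) × 81.5 / (72 × 1.29) × 0.85 = 4645.5 / 92.88 × 0.85 ≈ 42.5 mL/min
Patient 2: SCr = 278 / 88.4 = 3.145 mg/dL
Patient 2: CrCl = (140 − 55) × 80.5 / (72 × 3.145) × 0.85 = 6842.5 / 226.44 × 0.85 ≈ 25.7 mL/min
|42.5 − 25.7| = 16.8 mL/min

17 mL/min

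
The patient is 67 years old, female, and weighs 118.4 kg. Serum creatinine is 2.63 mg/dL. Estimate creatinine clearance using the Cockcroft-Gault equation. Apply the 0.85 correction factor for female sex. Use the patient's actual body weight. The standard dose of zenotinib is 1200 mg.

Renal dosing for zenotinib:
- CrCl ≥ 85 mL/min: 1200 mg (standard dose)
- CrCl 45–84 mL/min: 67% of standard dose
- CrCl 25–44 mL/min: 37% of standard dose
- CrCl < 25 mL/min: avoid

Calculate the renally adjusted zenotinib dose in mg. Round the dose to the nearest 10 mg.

440 mg

CrCl = (140 − 67) × 118.4 / (72 × 2.63) × 0.85 = 8643.2 / 189.36 × 0.85 ≈ 38.8 mL/min
CrCl ≈ 39 mL/min → bracket 25–44 mL/min.
37% of 1200 mg = 444 mg → 440 mg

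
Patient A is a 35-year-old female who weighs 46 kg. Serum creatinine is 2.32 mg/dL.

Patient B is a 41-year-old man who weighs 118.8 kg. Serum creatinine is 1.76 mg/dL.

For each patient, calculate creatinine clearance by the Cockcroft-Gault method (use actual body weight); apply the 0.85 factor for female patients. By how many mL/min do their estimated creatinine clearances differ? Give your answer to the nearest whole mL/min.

Patient A: CrCl = (140 − 35) × 46 / (72 × 2.32) × 0.85 = 4830.0 / 167.04 × 0.85 ≈ 24.6 mL/min
Patient B: CrCl = (140 − 41) × 118.8 / (72 × 1.76) = 11761.2 / 126.72 ≈ 92.8 mL/min
|24.6 − 92.8| = 68.2 mL/min

68 mL/min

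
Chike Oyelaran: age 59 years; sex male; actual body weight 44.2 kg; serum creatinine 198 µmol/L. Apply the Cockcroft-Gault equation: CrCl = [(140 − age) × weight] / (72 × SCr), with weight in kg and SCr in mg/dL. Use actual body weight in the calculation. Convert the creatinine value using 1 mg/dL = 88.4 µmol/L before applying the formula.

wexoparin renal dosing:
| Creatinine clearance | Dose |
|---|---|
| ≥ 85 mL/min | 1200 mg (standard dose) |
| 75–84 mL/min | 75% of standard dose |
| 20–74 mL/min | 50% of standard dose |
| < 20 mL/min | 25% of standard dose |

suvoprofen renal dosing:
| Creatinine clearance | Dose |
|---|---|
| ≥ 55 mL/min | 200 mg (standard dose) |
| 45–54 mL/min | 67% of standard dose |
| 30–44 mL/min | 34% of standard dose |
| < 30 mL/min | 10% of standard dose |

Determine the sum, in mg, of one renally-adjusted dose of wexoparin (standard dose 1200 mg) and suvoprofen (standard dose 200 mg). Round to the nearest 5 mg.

620 mg

SCr = 198 / 88.4 = 2.24 mg/dL
CrCl = (140 − 59) × 44.2 / (72 × 2.24) = 3580.2 / 161.28 ≈ 22.2 mL/min
CrCl ≈ 22 mL/min.
wexoparin: 20–74 mL/min → 50% of 1200 mg = 600 mg.
suvoprofen: < 30 mL/min → 10% of 200 mg = 20 mg.
Total = 600 + 20 = 620 mg.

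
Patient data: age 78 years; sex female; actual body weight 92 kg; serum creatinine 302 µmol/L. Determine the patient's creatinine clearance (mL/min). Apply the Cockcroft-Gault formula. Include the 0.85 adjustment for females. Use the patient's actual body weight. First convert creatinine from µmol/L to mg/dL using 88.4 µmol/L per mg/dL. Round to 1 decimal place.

SCr = 302 / 88.4 = 3.416 mg/dL
CrCl = (140 − 78) × 92 / (72 × 3.416) × 0.85 = 5704.0 / 245.95 × 0.85 ≈ 19.7 mL/min

19.7 mL/min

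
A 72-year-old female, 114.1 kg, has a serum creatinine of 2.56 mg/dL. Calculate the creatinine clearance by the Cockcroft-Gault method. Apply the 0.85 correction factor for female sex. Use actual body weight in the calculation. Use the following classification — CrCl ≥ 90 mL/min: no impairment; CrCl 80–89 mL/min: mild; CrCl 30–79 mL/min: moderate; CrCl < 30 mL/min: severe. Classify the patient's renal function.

moderate

CrCl = (140 − 72) × 114.1 / (72 × 2.56) × 0.85 = 7758.8 / 184.32 × 0.85 ≈ 35.8 mL/min
36 mL/min falls in the 'moderate' range.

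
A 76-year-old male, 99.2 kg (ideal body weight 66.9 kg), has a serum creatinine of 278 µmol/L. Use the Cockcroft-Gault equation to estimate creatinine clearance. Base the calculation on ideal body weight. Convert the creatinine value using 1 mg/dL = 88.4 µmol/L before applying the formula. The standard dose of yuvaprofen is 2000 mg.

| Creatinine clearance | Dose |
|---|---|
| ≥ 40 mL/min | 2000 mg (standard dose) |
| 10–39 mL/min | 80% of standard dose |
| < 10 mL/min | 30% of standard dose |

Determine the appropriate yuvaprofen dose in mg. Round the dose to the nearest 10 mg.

1600 mg

SCr = 278 / 88.4 = 3.145 mg/dL
CrCl = (140 − 76) × 66.9 / (72 × 3.145) = 4281.6 / 226.44 ≈ 18.9 mL/min
CrCl ≈ 19 mL/min → bracket 10–39 mL/min.
80% of 2000 mg = 1600 mg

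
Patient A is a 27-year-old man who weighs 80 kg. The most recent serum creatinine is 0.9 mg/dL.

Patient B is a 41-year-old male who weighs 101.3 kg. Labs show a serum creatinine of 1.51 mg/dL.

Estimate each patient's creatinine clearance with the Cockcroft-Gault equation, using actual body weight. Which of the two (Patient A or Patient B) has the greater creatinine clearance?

Patient A: CrCl = (140 − 27) × 80 / (72 × 0.9) = 9040.0 / 64.80 ≈ 139.5 mL/min
Patient B: CrCl = (140 − 41) × 101.3 / (72 × 1.51) = 10028.7 / 108.72 ≈ 92.2 mL/min
139.5 vs 92.2 mL/min → Patient A is higher.

Patient A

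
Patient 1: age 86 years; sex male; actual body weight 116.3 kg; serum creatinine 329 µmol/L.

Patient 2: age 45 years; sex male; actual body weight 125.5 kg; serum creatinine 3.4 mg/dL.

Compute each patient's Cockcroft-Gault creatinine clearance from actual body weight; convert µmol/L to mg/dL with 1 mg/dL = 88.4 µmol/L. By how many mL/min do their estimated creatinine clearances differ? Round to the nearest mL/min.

25 mL/min

Patient 1: SCr = 329 / 88.4 = 3.722 mg/dL
Patient 1: CrCl = (140 − 86) × 116.3 / (72 × 3.722) = 6280.2 / 267.98 ≈ 23.4 mL/min
Patient 2: CrCl = (140 − 45) × 125.5 / (72 × 3.4) = 11922.5 / 244.80 ≈ 48.7 mL/min
|23.4 − 48.7| = 25.3 mL/min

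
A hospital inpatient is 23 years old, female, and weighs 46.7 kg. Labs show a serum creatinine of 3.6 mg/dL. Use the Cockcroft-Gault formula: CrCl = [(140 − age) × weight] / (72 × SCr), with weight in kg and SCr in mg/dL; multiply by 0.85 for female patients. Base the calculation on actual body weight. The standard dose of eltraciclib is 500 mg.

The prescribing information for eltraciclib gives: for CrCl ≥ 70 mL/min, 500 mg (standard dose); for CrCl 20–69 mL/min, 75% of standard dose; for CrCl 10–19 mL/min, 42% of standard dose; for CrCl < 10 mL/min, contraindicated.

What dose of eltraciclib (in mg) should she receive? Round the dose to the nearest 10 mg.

CrCl = (140 − 23) × 46.7 / (72 × 3.6) × 0.85 = 5463.9 / 259.20 × 0.85 ≈ 17.9 mL/min
CrCl ≈ 18 mL/min → bracket 10–19 mL/min.
42% of 500 mg = 210 mg

210 mg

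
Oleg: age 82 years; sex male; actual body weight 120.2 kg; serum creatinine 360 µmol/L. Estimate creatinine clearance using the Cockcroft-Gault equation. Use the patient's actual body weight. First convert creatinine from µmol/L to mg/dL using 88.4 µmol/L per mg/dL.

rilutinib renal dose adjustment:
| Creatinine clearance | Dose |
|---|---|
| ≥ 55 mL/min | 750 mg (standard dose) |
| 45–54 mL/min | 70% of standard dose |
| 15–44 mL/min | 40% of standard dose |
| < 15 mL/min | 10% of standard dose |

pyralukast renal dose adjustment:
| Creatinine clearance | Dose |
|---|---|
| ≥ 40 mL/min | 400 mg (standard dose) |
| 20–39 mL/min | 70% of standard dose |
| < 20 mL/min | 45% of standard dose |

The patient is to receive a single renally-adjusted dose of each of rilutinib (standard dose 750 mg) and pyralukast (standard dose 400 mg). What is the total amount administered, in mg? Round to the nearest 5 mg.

580 mg

SCr = 360 / 88.4 = 4.072 mg/dL
CrCl = (140 − 82) × 120.2 / (72 × 4.072) = 6971.6 / 293.18 ≈ 23.8 mL/min
CrCl ≈ 24 mL/min.
rilutinib: 15–44 mL/min → 40% of 750 mg = 300 mg.
pyralukast: 20–39 mL/min → 70% of 400 mg = 280 mg.
Total = 300 + 280 = 580 mg.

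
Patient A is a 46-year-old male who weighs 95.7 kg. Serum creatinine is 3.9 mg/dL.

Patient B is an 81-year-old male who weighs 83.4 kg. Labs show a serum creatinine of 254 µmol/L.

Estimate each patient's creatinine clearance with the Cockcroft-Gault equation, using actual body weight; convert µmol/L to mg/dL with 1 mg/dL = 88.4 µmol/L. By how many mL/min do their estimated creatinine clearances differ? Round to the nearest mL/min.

Patient A: CrCl = (140 − 46) × 95.7 / (72 × 3.9) = 8995.8 / 280.80 ≈ 32.0 mL/min
Patient B: SCr = 254 / 88.4 = 2.873 mg/dL
Patient B: CrCl = (140 − 81) × 83.4 / (72 × 2.873) = 4920.6 / 206.86 ≈ 23.8 mL/min
|32.0 − 23.8| = 8.2 mL/min

8 mL/min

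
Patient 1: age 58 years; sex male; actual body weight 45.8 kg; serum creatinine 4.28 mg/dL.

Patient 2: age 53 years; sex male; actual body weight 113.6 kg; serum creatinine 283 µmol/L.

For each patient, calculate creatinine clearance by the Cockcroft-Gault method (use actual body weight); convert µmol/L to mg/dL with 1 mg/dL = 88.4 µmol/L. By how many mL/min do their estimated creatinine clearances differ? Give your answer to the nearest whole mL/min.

31 mL/min

Patient 1: CrCl = (140 − 58) × 45.8 / (72 × 4.28) = 3755.6 / 308.16 ≈ 12.2 mL/min
Patient 2: SCr = 283 / 88.4 = 3.201 mg/dL
Patient 2: CrCl = (140 − 53) × 113.6 / (72 × 3.201) = 9883.2 / 230.47 ≈ 42.9 mL/min
|12.2 − 42.9| = 30.7 mL/min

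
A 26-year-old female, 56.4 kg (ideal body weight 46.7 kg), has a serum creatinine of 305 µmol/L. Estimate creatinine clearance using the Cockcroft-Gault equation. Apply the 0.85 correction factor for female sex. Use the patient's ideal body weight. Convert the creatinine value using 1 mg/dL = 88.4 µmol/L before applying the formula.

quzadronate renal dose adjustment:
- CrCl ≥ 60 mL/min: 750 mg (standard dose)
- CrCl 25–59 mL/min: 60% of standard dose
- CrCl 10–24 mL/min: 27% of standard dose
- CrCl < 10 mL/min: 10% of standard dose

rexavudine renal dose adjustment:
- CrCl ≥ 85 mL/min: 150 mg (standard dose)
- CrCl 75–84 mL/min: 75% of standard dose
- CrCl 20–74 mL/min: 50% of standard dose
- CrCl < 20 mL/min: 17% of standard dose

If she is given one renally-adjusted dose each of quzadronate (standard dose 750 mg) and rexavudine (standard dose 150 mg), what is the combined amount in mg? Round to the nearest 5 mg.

230 mg

SCr = 305 / 88.4 = 3.45 mg/dL
CrCl = (140 − 26) × 46.7 / (72 × 3.45) × 0.85 = 5323.8 / 248.40 × 0.85 ≈ 18.2 mL/min
CrCl ≈ 18 mL/min.
quzadronate: 10–24 mL/min → 27% of 750 mg = 202.5 mg.
rexavudine: < 20 mL/min → 17% of 150 mg = 25.5 mg.
Total = 202.5 + 25.5 = 228 mg.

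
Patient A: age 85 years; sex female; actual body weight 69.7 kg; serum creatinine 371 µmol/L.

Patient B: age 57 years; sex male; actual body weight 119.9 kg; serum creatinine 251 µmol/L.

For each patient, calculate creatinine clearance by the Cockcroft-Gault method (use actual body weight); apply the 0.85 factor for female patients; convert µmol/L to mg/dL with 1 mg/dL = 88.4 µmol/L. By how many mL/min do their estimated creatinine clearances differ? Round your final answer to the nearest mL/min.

38 mL/min

Patient A: SCr = 371 / 88.4 = 4.197 mg/dL
Patient A: CrCl = (140 − 85) × 69.7 / (72 × 4.197) × 0.85 = 3833.5 / 302.18 × 0.85 ≈ 10.8 mL/min
Patient B: SCr = 251 / 88.4 = 2.839 mg/dL
Patient B: CrCl = (140 − 57) × 119.9 / (72 × 2.839) = 9951.7 / 204.41 ≈ 48.7 mL/min
|10.8 − 48.7| = 37.9 mL/min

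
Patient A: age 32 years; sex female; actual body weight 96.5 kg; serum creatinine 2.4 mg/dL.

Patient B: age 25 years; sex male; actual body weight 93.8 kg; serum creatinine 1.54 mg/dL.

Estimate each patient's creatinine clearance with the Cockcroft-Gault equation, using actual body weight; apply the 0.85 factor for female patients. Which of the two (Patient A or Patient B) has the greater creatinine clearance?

Patient B

Patient A: CrCl = (140 − 32) × 96.5 / (72 × 2.4) × 0.85 = 10422.0 / 172.80 × 0.85 ≈ 51.3 mL/min
Patient B: CrCl = (140 − 25) × 93.8 / (72 × 1.54) = 10787.0 / 110.88 ≈ 97.3 mL/min
51.3 vs 97.3 mL/min → Patient B is higher.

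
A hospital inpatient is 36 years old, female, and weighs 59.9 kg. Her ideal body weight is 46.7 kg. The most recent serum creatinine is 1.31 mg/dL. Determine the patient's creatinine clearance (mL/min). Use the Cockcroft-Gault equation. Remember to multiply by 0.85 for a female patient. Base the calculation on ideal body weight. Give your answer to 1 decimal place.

CrCl = (140 − 36) × 46.7 / (72 × 1.31) × 0.85 = 4856.8 / 94.32 × 0.85 ≈ 43.8 mL/min

43.8 mL/min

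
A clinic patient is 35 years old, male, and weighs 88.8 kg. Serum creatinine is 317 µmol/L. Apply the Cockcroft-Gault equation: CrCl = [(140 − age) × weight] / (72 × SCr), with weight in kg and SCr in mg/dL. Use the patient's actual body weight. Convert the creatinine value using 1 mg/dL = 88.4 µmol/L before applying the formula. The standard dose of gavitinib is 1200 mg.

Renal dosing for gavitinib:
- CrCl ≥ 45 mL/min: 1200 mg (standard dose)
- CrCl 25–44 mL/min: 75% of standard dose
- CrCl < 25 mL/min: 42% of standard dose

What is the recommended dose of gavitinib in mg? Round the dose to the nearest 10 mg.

SCr = 317 / 88.4 = 3.586 mg/dL
CrCl = (140 − 35) × 88.8 / (72 × 3.586) = 9324.0 / 258.19 ≈ 36.1 mL/min
CrCl ≈ 36 mL/min → bracket 25–44 mL/min.
75% of 1200 mg = 900 mg

900 mg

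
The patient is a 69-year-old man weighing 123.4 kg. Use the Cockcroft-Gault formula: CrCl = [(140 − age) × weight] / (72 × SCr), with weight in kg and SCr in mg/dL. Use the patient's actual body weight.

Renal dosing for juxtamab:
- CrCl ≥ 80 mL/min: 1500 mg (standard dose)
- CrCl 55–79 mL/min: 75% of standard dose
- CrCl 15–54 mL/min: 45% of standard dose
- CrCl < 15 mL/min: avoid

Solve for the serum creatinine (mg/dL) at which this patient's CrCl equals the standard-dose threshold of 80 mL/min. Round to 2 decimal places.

Standard dose requires CrCl ≥ 80 mL/min.
Set (140 − 69) × 123.4 / (72 × SCr) = 80
SCr = (140 − 69) × 123.4 / (72 × 80) = 1.521 mg/dL

1.52 mg/dL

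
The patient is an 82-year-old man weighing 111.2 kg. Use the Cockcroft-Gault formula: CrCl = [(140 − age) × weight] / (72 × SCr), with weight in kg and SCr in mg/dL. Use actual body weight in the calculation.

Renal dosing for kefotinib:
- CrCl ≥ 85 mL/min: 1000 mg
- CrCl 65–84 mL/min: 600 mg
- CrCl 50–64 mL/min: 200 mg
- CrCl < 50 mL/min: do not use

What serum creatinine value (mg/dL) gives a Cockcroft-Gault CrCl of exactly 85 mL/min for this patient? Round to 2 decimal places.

Standard dose requires CrCl ≥ 85 mL/min.
Set (140 − 82) × 111.2 / (72 × SCr) = 85
SCr = (140 − 82) × 111.2 / (72 × 85) = 1.054 mg/dL

1.05 mg/dL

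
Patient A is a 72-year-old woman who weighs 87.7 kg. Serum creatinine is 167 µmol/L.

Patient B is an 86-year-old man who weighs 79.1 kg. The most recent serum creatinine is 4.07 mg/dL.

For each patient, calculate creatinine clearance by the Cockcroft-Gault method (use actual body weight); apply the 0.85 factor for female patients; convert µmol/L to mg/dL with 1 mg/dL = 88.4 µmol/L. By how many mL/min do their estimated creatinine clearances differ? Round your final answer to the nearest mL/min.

23 mL/min

Patient A: SCr = 167 / 88.4 = 1.889 mg/dL
Patient A: CrCl = (140 − 72) × 87.7 / (72 × 1.889) × 0.85 = 5963.6 / 136.01 × 0.85 ≈ 37.3 mL/min
Patient B: CrCl = (140 − 86) × 79.1 / (72 × 4.07) = 4271.4 / 293.04 ≈ 14.6 mL/min
|37.3 − 14.6| = 22.7 mL/min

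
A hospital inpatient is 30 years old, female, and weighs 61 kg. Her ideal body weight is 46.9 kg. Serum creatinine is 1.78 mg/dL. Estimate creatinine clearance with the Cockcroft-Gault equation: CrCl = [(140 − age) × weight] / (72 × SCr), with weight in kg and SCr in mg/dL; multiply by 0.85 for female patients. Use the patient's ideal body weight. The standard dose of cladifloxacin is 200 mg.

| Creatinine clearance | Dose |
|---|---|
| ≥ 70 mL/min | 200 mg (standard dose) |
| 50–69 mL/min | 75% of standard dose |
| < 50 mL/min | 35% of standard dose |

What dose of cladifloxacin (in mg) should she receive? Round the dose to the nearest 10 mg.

70 mg

CrCl = (140 − 30) × 46.9 / (72 × 1.78) × 0.85 = 5159.0 / 128.16 × 0.85 ≈ 34.2 mL/min
CrCl ≈ 34 mL/min → bracket < 50 mL/min.
35% of 200 mg = 70 mg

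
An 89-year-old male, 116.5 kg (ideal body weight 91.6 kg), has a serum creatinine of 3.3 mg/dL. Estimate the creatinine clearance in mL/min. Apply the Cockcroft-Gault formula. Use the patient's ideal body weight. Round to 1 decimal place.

CrCl = (140 − 89) × 91.6 / (72 × 3.3) = 4671.6 / 237.60 ≈ 19.7 mL/min

19.7 mL/min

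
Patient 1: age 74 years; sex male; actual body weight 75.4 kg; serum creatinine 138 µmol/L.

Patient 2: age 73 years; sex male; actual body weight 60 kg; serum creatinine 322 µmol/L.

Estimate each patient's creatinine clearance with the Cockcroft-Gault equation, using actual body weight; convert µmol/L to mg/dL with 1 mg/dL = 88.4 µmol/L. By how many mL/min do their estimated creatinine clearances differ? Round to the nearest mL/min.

29 mL/min

Patient 1: SCr = 138 / 88.4 = 1.561 mg/dL
Patient 1: CrCl = (140 − 74) × 75.4 / (72 × 1.561) = 4976.4 / 112.39 ≈ 44.3 mL/min
Patient 2: SCr = 322 / 88.4 = 3.643 mg/dL
Patient 2: CrCl = (140 − 73) × 60 / (72 × 3.643) = 4020.0 / 262.30 ≈ 15.3 mL/min
|44.3 − 15.3| = 29.0 mL/min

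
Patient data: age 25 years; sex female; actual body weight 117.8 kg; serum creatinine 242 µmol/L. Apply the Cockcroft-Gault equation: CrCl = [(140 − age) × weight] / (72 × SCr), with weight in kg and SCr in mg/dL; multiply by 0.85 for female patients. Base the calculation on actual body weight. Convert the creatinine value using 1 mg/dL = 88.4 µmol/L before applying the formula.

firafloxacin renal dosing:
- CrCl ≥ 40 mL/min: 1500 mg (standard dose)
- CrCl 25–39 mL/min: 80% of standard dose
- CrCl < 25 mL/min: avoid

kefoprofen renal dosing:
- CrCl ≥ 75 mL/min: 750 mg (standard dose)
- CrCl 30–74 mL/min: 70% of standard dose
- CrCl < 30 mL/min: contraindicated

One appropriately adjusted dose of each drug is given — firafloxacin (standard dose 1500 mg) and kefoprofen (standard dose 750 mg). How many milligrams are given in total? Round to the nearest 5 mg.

SCr = 242 / 88.4 = 2.738 mg/dL
CrCl = (140 − 25) × 117.8 / (72 × 2.738) × 0.85 = 13547.0 / 197.14 × 0.85 ≈ 58.4 mL/min
CrCl ≈ 58 mL/min.
firafloxacin: ≥ 40 mL/min → 100% of 1500 mg = 1500 mg.
kefoprofen: 30–74 mL/min → 70% of 750 mg = 525 mg.
Total = 1500 + 525 = 2025 mg.

2025 mg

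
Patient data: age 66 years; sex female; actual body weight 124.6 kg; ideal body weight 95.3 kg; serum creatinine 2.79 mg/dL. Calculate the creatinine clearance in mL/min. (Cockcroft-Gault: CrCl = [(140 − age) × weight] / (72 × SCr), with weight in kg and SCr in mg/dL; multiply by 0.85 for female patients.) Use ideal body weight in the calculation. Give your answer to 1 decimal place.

CrCl = (140 − 66) × 95.3 / (72 × 2.79) × 0.85 = 7052.2 / 200.88 × 0.85 ≈ 29.8 mL/min

29.8 mL/min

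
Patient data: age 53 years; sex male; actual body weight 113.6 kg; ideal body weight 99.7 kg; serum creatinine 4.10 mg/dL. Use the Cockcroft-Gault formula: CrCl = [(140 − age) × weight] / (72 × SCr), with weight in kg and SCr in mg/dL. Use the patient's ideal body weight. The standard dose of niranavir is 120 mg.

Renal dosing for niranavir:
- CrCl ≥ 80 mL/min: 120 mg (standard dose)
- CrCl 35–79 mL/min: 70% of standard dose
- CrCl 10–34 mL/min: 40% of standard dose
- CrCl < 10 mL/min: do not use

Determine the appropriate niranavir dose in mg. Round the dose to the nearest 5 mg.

50 mg

CrCl = (140 − 53) × 99.7 / (72 × 4.1) = 8673.9 / 295.20 ≈ 29.4 mL/min
CrCl ≈ 29 mL/min → bracket 10–34 mL/min.
40% of 120 mg = 48 mg → 50 mg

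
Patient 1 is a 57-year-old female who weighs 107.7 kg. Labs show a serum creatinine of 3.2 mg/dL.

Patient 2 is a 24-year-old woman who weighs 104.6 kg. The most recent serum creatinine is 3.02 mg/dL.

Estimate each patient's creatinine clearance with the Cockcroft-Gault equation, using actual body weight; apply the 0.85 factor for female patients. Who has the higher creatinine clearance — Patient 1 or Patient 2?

Patient 1: CrCl = (140 − 57) × 107.7 / (72 × 3.2) × 0.85 = 8939.1 / 230.40 × 0.85 ≈ 33.0 mL/min
Patient 2: CrCl = (140 − 24) × 104.6 / (72 × 3.02) × 0.85 = 12133.6 / 217.44 × 0.85 ≈ 47.4 mL/min
33.0 vs 47.4 mL/min → Patient 2 is higher.

Patient 2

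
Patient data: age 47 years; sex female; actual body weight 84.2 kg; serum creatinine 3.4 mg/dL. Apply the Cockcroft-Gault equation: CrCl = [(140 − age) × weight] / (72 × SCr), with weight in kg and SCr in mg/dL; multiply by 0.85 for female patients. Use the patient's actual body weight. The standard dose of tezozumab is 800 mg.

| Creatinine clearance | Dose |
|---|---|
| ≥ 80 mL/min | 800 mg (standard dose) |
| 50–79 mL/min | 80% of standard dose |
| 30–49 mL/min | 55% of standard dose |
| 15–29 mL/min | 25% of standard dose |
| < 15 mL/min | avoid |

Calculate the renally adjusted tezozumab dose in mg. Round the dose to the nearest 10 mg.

CrCl = (140 − 47) × 84.2 / (72 × 3.4) × 0.85 = 7830.6 / 244.80 × 0.85 ≈ 27.2 mL/min
CrCl ≈ 27 mL/min → bracket 15–29 mL/min.
25% of 800 mg = 200 mg

200 mg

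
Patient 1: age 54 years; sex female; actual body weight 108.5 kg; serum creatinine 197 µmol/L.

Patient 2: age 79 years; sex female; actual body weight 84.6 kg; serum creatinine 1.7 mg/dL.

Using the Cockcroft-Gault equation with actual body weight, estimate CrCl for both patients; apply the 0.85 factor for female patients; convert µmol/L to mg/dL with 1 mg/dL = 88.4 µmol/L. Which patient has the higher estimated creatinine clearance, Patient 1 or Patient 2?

Patient 1: SCr = 197 / 88.4 = 2.229 mg/dL
Patient 1: CrCl = (140 − 54) × 108.5 / (72 × 2.229) × 0.85 = 9331.0 / 160.49 × 0.85 ≈ 49.4 mL/min
Patient 2: CrCl = (140 − 79) × 84.6 / (72 × 1.7) × 0.85 = 5160.6 / 122.40 × 0.85 ≈ 35.8 mL/min
49.4 vs 35.8 mL/min → Patient 1 is higher.

Patient 1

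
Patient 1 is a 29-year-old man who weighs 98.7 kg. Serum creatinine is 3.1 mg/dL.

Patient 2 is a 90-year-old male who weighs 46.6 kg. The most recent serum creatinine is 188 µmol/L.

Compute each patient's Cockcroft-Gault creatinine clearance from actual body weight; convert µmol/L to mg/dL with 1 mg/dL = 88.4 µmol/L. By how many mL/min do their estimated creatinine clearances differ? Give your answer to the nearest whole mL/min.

Patient 1: CrCl = (140 − 29) × 98.7 / (72 × 3.1) = 10955.7 / 223.20 ≈ 49.1 mL/min
Patient 2: SCr = 188 / 88.4 = 2.127 mg/dL
Patient 2: CrCl = (140 − 90) × 46.6 / (72 × 2.127) = 2330.0 / 153.14 ≈ 15.2 mL/min
|49.1 − 15.2| = 33.9 mL/min

34 mL/min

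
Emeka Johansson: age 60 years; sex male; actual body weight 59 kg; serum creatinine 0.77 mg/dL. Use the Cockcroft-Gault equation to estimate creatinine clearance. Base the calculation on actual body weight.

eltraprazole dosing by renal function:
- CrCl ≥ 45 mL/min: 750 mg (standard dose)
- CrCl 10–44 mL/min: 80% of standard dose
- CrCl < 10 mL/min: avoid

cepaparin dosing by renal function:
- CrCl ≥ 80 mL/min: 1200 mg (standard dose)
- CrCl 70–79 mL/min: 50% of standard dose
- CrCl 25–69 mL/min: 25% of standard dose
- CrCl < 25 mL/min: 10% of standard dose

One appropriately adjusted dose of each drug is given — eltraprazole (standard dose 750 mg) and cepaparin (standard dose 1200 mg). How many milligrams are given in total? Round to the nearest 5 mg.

CrCl = (140 − 60) × 59 / (72 × 0.77) = 4720.0 / 55.44 ≈ 85.1 mL/min
CrCl ≈ 85 mL/min.
eltraprazole: ≥ 45 mL/min → 100% of 750 mg = 750 mg.
cepaparin: ≥ 80 mL/min → 100% of 1200 mg = 1200 mg.
Total = 750 + 1200 = 1950 mg.

1950 mg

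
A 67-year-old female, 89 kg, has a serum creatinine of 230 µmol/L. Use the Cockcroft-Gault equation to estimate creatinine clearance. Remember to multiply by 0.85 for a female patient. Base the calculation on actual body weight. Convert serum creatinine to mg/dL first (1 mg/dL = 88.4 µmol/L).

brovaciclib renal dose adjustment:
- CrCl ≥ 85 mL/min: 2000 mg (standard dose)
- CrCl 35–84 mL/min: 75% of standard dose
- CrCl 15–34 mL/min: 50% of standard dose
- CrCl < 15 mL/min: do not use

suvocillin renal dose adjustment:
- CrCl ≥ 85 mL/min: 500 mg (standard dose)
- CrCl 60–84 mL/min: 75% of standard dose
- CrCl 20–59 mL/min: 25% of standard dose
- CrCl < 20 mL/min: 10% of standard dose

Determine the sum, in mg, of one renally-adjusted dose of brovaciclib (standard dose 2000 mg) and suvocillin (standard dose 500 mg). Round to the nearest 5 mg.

SCr = 230 / 88.4 = 2.602 mg/dL
CrCl = (140 − 67) × 89 / (72 × 2.602) × 0.85 = 6497.0 / 187.34 × 0.85 ≈ 29.5 mL/min
CrCl ≈ 29 mL/min.
brovaciclib: 15–34 mL/min → 50% of 2000 mg = 1000 mg.
suvocillin: 20–59 mL/min → 25% of 500 mg = 125 mg.
Total = 1000 + 125 = 1125 mg.

1125 mg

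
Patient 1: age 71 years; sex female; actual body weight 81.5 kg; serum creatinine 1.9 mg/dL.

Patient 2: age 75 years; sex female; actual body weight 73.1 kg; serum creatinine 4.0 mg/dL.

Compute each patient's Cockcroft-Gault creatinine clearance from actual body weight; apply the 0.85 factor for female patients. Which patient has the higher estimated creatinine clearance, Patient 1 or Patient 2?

Patient 1: CrCl = (140 − 71) × 81.5 / (72 × 1.9) × 0.85 = 5623.5 / 136.80 × 0.85 ≈ 34.9 mL/min
Patient 2: CrCl = (140 − 75) × 73.1 / (72 × 4) × 0.85 = 4751.5 / 288.00 × 0.85 ≈ 14.0 mL/min
34.9 vs 14.0 mL/min → Patient 1 is higher.

Patient 1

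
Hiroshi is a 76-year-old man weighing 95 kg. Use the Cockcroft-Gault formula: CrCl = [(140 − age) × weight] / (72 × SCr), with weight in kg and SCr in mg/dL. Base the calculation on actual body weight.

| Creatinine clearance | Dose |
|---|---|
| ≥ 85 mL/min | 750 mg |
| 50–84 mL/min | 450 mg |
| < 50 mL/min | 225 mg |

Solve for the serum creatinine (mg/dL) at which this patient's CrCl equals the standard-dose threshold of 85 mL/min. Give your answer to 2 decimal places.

0.99 mg/dL

Standard dose requires CrCl ≥ 85 mL/min.
Set (140 − 76) × 95 / (72 × SCr) = 85
SCr = (140 − 76) × 95 / (72 × 85) = 0.993 mg/dL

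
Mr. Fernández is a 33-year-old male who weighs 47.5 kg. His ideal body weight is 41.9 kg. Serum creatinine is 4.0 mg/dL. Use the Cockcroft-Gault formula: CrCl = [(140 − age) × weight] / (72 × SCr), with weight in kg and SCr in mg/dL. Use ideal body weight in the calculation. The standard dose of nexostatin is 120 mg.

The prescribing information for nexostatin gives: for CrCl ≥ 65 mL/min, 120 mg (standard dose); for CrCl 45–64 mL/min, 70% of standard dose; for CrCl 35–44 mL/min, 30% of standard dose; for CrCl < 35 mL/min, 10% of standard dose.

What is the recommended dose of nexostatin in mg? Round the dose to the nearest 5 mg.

10 mg

CrCl = (140 − 33) × 41.9 / (72 × 4) = 4483.3 / 288.00 ≈ 15.6 mL/min
CrCl ≈ 16 mL/min → bracket < 35 mL/min.
10% of 120 mg = 12 mg → 10 mg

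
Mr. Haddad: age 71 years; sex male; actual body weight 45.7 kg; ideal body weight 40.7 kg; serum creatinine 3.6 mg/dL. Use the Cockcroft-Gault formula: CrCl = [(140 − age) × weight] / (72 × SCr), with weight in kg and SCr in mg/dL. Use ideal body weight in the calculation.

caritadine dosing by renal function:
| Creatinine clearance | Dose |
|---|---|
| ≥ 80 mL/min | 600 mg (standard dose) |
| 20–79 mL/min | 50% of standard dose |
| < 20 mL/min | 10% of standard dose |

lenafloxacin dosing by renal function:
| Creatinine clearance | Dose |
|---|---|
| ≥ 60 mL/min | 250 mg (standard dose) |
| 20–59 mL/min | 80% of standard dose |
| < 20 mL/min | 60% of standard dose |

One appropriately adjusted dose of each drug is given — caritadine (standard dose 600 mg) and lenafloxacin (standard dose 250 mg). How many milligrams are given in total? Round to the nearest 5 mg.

210 mg

CrCl = (140 − 71) × 40.7 / (72 × 3.6) = 2808.3 / 259.20 ≈ 10.8 mL/min
CrCl ≈ 11 mL/min.
caritadine: < 20 mL/min → 10% of 600 mg = 60 mg.
lenafloxacin: < 20 mL/min → 60% of 250 mg = 150 mg.
Total = 60 + 150 = 210 mg.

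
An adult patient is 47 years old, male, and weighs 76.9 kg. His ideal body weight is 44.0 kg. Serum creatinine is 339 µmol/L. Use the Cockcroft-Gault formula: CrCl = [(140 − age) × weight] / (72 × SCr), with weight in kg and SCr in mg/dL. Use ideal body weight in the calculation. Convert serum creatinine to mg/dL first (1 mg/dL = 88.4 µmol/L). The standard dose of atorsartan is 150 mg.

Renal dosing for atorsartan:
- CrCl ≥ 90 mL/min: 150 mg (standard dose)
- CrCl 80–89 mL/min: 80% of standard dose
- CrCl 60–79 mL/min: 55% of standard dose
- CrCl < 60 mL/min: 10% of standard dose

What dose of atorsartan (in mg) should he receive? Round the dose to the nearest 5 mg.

15 mg

SCr = 339 / 88.4 = 3.835 mg/dL
CrCl = (140 − 47) × 44 / (72 × 3.835) = 4092.0 / 276.12 ≈ 14.8 mL/min
CrCl ≈ 15 mL/min → bracket < 60 mL/min.
10% of 150 mg = 15 mg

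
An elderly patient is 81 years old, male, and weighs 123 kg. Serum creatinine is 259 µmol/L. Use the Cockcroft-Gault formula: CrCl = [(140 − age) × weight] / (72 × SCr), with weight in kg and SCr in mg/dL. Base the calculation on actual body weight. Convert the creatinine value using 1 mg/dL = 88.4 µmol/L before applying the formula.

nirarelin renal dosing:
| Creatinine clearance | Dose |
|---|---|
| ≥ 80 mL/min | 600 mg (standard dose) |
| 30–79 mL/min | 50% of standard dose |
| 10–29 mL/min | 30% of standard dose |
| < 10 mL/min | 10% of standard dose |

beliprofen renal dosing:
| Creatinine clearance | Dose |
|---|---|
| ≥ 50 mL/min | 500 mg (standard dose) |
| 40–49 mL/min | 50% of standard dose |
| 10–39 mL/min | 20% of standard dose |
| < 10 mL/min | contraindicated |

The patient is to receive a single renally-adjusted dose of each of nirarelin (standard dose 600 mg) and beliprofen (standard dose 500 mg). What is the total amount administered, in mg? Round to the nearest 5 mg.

SCr = 259 / 88.4 = 2.93 mg/dL
CrCl = (140 − 81) × 123 / (72 × 2.93) = 7257.0 / 210.96 ≈ 34.4 mL/min
CrCl ≈ 34 mL/min.
nirarelin: 30–79 mL/min → 50% of 600 mg = 300 mg.
beliprofen: 10–39 mL/min → 20% of 500 mg = 100 mg.
Total = 300 + 100 = 400 mg.

400 mg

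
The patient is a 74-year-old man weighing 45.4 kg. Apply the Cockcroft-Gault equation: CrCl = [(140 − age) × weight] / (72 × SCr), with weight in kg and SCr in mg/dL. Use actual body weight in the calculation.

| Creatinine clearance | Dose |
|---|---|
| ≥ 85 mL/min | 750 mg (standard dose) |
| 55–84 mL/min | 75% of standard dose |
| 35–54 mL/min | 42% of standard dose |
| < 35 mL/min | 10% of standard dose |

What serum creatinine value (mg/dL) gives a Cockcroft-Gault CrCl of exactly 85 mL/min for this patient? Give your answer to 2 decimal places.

0.49 mg/dL

Standard dose requires CrCl ≥ 85 mL/min.
Set (140 − 74) × 45.4 / (72 × SCr) = 85
SCr = (140 − 74) × 45.4 / (72 × 85) = 0.490 mg/dL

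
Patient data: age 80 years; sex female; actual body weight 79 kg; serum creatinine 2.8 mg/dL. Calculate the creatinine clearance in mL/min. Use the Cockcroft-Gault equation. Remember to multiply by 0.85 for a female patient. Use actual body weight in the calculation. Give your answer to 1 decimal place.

CrCl = (140 − 80) × 79 / (72 × 2.8) × 0.85 = 4740.0 / 201.60 × 0.85 ≈ 20.0 mL/min

20.0 mL/min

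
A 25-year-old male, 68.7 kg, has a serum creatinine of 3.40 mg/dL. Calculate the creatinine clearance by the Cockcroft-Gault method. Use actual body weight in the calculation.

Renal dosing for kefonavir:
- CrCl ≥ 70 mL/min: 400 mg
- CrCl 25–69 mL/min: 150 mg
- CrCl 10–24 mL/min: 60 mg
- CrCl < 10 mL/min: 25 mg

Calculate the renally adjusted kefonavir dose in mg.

CrCl = (140 − 25) × 68.7 / (72 × 3.4) = 7900.5 / 244.80 ≈ 32.3 mL/min
CrCl ≈ 32 mL/min → bracket 25–69 mL/min.
Dose for this bracket: 150 mg.

150 mg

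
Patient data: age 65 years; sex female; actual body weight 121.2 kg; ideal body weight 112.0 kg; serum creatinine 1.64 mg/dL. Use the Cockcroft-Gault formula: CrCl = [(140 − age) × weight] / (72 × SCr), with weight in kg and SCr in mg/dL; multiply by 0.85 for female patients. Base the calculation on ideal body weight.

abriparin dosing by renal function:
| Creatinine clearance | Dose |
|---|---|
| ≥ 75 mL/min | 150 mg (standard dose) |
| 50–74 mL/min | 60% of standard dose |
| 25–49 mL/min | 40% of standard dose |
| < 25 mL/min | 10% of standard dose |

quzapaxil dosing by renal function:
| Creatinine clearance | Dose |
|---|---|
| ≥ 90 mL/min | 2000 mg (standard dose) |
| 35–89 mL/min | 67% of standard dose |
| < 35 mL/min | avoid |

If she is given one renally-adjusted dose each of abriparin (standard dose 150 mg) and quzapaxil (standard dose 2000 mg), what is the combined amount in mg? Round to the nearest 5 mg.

CrCl = (140 − 65) × 112 / (72 × 1.64) × 0.85 = 8400.0 / 118.08 × 0.85 ≈ 60.5 mL/min
CrCl ≈ 60 mL/min.
abriparin: 50–74 mL/min → 60% of 150 mg = 90 mg.
quzapaxil: 35–89 mL/min → 67% of 2000 mg = 1340 mg.
Total = 90 + 1340 = 1430 mg.

1430 mg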